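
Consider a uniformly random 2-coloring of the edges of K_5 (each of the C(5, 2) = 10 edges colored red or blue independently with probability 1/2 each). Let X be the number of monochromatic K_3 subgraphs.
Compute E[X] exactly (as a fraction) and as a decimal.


Let X = Σ_S X_S over the C(5, 3) = 10 subsets S of size 3, where X_S = 1 if the K_3 on S is monochromatic.
For a fixed S, the K_3 on S has C(3, 2) = 3 edges. P[all 3 edges red] = (1/2)^3, and likewise for blue, so P[monochromatic] = 2·(1/2)^3 = 2^{1 − 3} = 1/4.
By linearity of expectation: E[X] = C(5, 3) · 2^{1 − 3} = 10 · 1/4 = 5/2.
Numerically: E[X] ≈ 2.500000.

E[X] = C(5,3)·2^(1−C(3,2)) = 5/2 ≈ 2.500000.


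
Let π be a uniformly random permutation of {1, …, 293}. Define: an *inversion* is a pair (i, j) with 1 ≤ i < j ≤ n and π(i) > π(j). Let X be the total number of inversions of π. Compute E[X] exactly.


Write X = Σ X_I over the C(293, 2) = 42778 pairs i < j, with X_I the indicator of one inversion.
There are 42778 indicators.
For each fixed pair i < j, the values π(i) and π(j) are two distinct elements of {1, …, 293} in uniformly random order; by symmetry P[π(i) > π(j)] = 1/2.
By linearity: E[X] = 42778 · (1/2) = C(293, 2) · (1/2) = 42778/2 = 21389 ≈ 21389.000.

E[X] = 21389 = 21389.000.


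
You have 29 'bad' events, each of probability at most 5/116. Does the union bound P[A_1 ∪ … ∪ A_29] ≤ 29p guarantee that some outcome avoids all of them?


Union bound: P[∪_{i=1}^{29} A_i] ≤ Σ_i P[A_i] ≤ 29·p = 29·(5/116) = 5/4.
Numerically: 5/4 ≈ 1.25000.
Is 5/4 < 1? NO.
Since the bound 5/4 is ≥ 1, the union bound is uninformative here; it does NOT by itself certify existence.

29·p = 5/4 ≈ 1.25000; existence NOT certified by the union bound.


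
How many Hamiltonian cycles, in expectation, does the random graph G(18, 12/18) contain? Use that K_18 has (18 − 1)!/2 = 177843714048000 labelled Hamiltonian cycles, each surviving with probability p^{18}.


K_18 has (18 − 1)!/2 = 177843714048000 labelled Hamiltonian cycles.
For each such Hamiltonian cycle H, let X_H = 1 if all 18 edges of H are present in G. Then P[X_H = 1] = p^{18} = (2/3)^{18} = 262144/387420489.
By linearity: E[X] = Σ_H E[X_H] = 177843714048000 · p^{18} = 177843714048000 · 262144/387420489 = 63951526166528000/531441.
Numerically: E[X] ≈ 1.203e+11.

E[X] = 177843714048000 · (2/3)^{18} = 63951526166528000/531441 ≈ 1.203e+11.


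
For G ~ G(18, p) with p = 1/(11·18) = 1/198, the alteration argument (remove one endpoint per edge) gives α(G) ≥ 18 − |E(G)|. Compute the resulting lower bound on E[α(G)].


E[|E(G)|] = C(18, 2)·p = 153 · (1/198) = 17/22.
E[α(G)] ≥ n − E[|E(G)|] = 18 − 17/22 = 379/22.
Numerically: ≈ 17.2273.
(This is only a lower bound; the true E[α(G)] may be larger.)

E[α(G)] ≥ 379/22 ≈ 17.2273.


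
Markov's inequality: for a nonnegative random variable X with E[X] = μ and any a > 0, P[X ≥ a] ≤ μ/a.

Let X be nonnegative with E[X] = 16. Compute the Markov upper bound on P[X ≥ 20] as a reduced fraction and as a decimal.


μ = E[X] = 16, a = 20.
Markov: P[X ≥ 20] ≤ μ/a = (16)/20 = 4/5.
Numerically: ≈ 0.800000.
(Since a = 20 > μ = 16.000000, the bound 4/5 is < 1 and informative.)

P[X ≥ 20] ≤ 4/5 ≈ 0.800000.


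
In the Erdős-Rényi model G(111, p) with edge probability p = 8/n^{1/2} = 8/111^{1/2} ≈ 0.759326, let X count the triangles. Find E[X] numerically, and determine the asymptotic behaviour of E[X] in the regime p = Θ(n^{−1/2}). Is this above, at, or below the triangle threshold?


Number of potential triangles: C(111, 3) = 221815.
Each occurs with probability p³ ≈ (0.759326)³ ≈ 4.37809814e-01.
By linearity: E[X] = C(111, 3)·p³ ≈ 221815 · 4.37809814e-01 ≈ 97112.783949.
Since α = 1/2 < 1, p = c/n^{1/2} ≫ 1/n is above the triangle threshold p ~ 1/n. Asymptotically E[X] ~ (c³/6)·n^{3(1−α)} = (8³/6)·n^{1.5} → ∞; triangles are abundant w.h.p.

E[X] ≈ 97112.783949; in regime p = Θ(1/n^{1/2}) E[X] diverges (above the triangle threshold p ~ 1/n).


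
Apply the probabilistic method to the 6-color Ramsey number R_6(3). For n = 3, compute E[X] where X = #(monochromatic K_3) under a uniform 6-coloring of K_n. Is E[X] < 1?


E[X] = C(3, 3) · 6^{1 − 3} = 1 · 6^{−2} = 1/36.
As a reduced fraction: E[X] = 1/36 ≈ 0.028.
Is E[X] < 1? YES.
Since E[X] < 1, there exists a 6-coloring of K_{3} with no monochromatic K_3; hence R_6(3) > 3.

E[X] = 1/36 ≈ 0.028; E[X] < 1, so R_6(3) > 3.


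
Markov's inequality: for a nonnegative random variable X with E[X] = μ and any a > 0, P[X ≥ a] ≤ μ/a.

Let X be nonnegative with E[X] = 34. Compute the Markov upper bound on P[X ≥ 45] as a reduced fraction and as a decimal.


μ = E[X] = 34, a = 45.
Markov: P[X ≥ 45] ≤ μ/a = (34)/45 = 34/45.
Numerically: ≈ 0.7556.
(Since a = 45 > μ = 34.0000, the bound 34/45 is < 1 and informative.)

P[X ≥ 45] ≤ 34/45 ≈ 0.7556.


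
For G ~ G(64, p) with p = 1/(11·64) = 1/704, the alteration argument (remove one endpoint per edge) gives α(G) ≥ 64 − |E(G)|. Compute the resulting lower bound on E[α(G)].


E[|E(G)|] = C(64, 2)·p = 2016 · (1/704) = 63/22.
E[α(G)] ≥ n − E[|E(G)|] = 64 − 63/22 = 1345/22.
Numerically: ≈ 61.13636.
(This is only a lower bound; the true E[α(G)] may be larger.)

E[α(G)] ≥ 1345/22 ≈ 61.13636.


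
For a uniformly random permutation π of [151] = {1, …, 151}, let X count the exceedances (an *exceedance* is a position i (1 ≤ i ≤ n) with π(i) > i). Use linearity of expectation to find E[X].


Write X = Σ_{i=1}^{151} X_i, where X_i = 1_{π(i) > i}.
For each fixed i, π(i) is uniform over {1, …, 151} (marginal of a uniform permutation), so P[π(i) > i] = (n − i)/n. Summing: Σ_{i=1}^{151} (n − i)/n = (0 + 1 + … + 150)/151 = 151(151 − 1)/(2·151) = (151 − 1)/2.
Hence E[X] = Σ_{i=1}^{151} (151 − i)/151 = 75 ≈ 75.0000.

E[X] = 75 = 75.0000.


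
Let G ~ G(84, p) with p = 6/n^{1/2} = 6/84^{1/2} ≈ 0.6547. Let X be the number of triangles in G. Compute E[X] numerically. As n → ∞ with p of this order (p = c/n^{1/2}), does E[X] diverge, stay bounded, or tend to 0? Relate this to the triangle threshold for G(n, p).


Number of potential triangles: C(84, 3) = 95284.
Each occurs with probability p³ ≈ (0.6547)³ ≈ 2.805659e-01.
By linearity: E[X] = C(84, 3)·p³ ≈ 95284 · 2.805659e-01 ≈ 26733.4373.
Since α = 1/2 < 1, p = c/n^{1/2} ≫ 1/n is above the triangle threshold p ~ 1/n. Asymptotically E[X] ~ (c³/6)·n^{3(1−α)} = (6³/6)·n^{1.5} → ∞; triangles are abundant w.h.p.

E[X] ≈ 26733.4373; in regime p = Θ(1/n^{1/2}) E[X] diverges (above the triangle threshold p ~ 1/n).


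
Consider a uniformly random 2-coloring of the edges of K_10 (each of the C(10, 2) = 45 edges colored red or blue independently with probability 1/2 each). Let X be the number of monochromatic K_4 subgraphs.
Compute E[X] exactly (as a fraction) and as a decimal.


Let X = Σ_S X_S over the C(10, 4) = 210 subsets S of size 4, where X_S = 1 if the K_4 on S is monochromatic.
For a fixed S, the K_4 on S has C(4, 2) = 6 edges. P[all 6 edges red] = (1/2)^6, and likewise for blue, so P[monochromatic] = 2·(1/2)^6 = 2^{1 − 6} = 1/32.
By linearity: E[X] = C(10, 4) · 2^{1 − 6} = 210 · 1/32 = 105/16.
Numerically: E[X] ≈ 6.5625.

E[X] = C(10,4)·2^(1−C(4,2)) = 105/16 ≈ 6.5625.


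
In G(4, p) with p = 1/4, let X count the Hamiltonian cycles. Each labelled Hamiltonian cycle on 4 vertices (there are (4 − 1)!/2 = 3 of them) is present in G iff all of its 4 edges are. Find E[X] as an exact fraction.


K_4 has (4 − 1)!/2 = 3 labelled Hamiltonian cycles.
For each such Hamiltonian cycle H, let X_H = 1 if all 4 edges of H are present in G. Then P[X_H = 1] = p^{4} = (1/4)^{4} = 1/256.
By linearity of expectation: E[X] = Σ_H E[X_H] = 3 · p^{4} = 3 · 1/256 = 3/256.
Numerically: E[X] ≈ 0.0117.

E[X] = 3 · (1/4)^{4} = 3/256 ≈ 0.0117.


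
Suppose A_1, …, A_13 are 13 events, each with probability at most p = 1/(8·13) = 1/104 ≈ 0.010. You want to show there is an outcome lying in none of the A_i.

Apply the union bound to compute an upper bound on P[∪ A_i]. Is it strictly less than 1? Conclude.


Union bound: P[∪_{i=1}^{13} A_i] ≤ Σ_i P[A_i] ≤ 13·p = 13·(1/104) = 1/8.
Numerically: 1/8 ≈ 0.125.
Is 1/8 < 1? YES.
Since P[∪ A_i] ≤ 1/8 < 1, the complement has P[∩ A_i^c] ≥ 1 − 1/8 = 7/8 > 0, so some outcome avoids every A_i.

13·p = 1/8 ≈ 0.125; existence CERTIFIED by the union bound.


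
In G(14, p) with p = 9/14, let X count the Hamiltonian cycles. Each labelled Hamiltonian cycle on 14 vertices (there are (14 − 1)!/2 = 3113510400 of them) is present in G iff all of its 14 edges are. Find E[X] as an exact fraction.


K_14 has (14 − 1)!/2 = 3113510400 labelled Hamiltonian cycles.
For each such Hamiltonian cycle H, let X_H = 1 if all 14 edges of H are present in G. Then P[X_H = 1] = p^{14} = (9/14)^{14} = 22876792454961/11112006825558016.
By linearity: E[X] = Σ_H E[X_H] = 3113510400 · p^{14} = 3113510400 · 22876792454961/11112006825558016 = 19873641525435994725/3100448333024.
Numerically: E[X] ≈ 6.40993e+06.

E[X] = 3113510400 · (9/14)^{14} = 19873641525435994725/3100448333024 ≈ 6.40993e+06.


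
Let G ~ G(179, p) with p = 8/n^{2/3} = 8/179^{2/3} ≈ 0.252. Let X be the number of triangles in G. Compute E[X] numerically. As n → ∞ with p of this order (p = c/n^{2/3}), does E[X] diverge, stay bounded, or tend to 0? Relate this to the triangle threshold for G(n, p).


Number of potential triangles: C(179, 3) = 939929.
Each occurs with probability p³ ≈ (0.252)³ ≈ 1.59795e-02.
By linearity: E[X] = C(179, 3)·p³ ≈ 939929 · 1.59795e-02 ≈ 15019.620.
Since α = 2/3 < 1, p = c/n^{2/3} ≫ 1/n is above the triangle threshold p ~ 1/n. Asymptotically E[X] ~ (c³/6)·n^{3(1−α)} = (8³/6)·n^{1} → ∞; triangles are abundant w.h.p.

E[X] ≈ 15019.620; in regime p = Θ(1/n^{2/3}) E[X] diverges (above the triangle threshold p ~ 1/n).


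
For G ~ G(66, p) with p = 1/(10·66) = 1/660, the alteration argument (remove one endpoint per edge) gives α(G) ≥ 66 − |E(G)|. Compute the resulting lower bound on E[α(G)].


E[|E(G)|] = C(66, 2)·p = 2145 · (1/660) = 13/4.
E[α(G)] ≥ n − E[|E(G)|] = 66 − 13/4 = 251/4.
Numerically: ≈ 62.750.
(This is only a lower bound; the true E[α(G)] may be larger.)

E[α(G)] ≥ 251/4 ≈ 62.750.


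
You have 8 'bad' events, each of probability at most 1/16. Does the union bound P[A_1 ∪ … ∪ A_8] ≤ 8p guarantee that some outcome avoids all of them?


Union bound: P[∪_{i=1}^{8} A_i] ≤ Σ_i P[A_i] ≤ 8·p = 8·(1/16) = 1/2.
Numerically: 1/2 ≈ 0.5000.
Is 1/2 < 1? YES.
Since P[∪ A_i] ≤ 1/2 < 1, the complement has P[∩ A_i^c] ≥ 1 − 1/2 = 1/2 > 0, so some outcome avoids every A_i.

8·p = 1/2 ≈ 0.5000; existence CERTIFIED by the union bound.


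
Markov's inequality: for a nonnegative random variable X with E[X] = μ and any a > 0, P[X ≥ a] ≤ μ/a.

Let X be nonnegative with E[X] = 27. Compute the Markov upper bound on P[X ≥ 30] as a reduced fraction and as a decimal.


μ = E[X] = 27, a = 30.
Markov: P[X ≥ 30] ≤ μ/a = (27)/30 = 9/10.
Numerically: ≈ 0.900.
(Since a = 30 > μ = 27.000, the bound 9/10 is < 1 and informative.)

P[X ≥ 30] ≤ 9/10 ≈ 0.900.


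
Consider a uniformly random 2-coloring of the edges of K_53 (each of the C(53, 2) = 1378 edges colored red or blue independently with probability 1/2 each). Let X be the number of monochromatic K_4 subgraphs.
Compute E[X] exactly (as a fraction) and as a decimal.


Let X = Σ_S X_S over the C(53, 4) = 292825 subsets S of size 4, where X_S = 1 if the K_4 on S is monochromatic.
For a fixed S, the K_4 on S has C(4, 2) = 6 edges. P[all 6 edges red] = (1/2)^6, and likewise for blue, so P[monochromatic] = 2·(1/2)^6 = 2^{1 − 6} = 1/32.
By linearity: E[X] = C(53, 4) · 2^{1 − 6} = 292825 · 1/32 = 292825/32.
Numerically: E[X] ≈ 9150.781.

E[X] = C(53,4)·2^(1−C(4,2)) = 292825/32 ≈ 9150.781.


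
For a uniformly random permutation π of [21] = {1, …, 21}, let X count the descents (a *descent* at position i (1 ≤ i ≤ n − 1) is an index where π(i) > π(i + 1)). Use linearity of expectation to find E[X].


Write X = Σ X_I over i = 1, …, 20, with X_I the indicator of one descent.
There are 20 indicators.
For each fixed i, the pair (π(i), π(i+1)) is a uniformly random ordered pair of distinct values from {1, …, 21}; by symmetry P[π(i) > π(i+1)] = 1/2.
By linearity: E[X] = 20 · (1/2) = (21 − 1) · (1/2) = 10 ≈ 10.00000.

E[X] = 10 = 10.00000.


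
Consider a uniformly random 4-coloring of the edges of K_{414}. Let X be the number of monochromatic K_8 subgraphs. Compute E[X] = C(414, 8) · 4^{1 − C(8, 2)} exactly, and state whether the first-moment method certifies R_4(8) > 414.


E[X] = C(414, 8) · 4^{1 − 28} = 19995425223496173 · 4^{−27} = 19995425223496173/18014398509481984.
As a reduced fraction: E[X] = 19995425223496173/18014398509481984 ≈ 1.1099691.
Is E[X] < 1? NO.
Since E[X] ≥ 1, the first-moment bound is inconclusive at n = 414; it does NOT by itself certify R_4(8) > 414.

E[X] = 19995425223496173/18014398509481984 ≈ 1.1099691; E[X] ≥ 1; first-moment method inconclusive here.


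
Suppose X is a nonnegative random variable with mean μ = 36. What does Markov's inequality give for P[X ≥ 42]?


μ = E[X] = 36, a = 42.
Markov: P[X ≥ 42] ≤ μ/a = (36)/42 = 6/7.
Numerically: ≈ 0.8571.
(Since a = 42 > μ = 36.0000, the bound 6/7 is < 1 and informative.)

P[X ≥ 42] ≤ 6/7 ≈ 0.8571.


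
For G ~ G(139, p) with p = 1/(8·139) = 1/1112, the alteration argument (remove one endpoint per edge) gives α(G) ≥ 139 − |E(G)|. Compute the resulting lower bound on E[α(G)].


E[|E(G)|] = C(139, 2)·p = 9591 · (1/1112) = 69/8.
E[α(G)] ≥ n − E[|E(G)|] = 139 − 69/8 = 1043/8.
Numerically: ≈ 130.375000.
(This is only a lower bound; the true E[α(G)] may be larger.)

E[α(G)] ≥ 1043/8 ≈ 130.375000.


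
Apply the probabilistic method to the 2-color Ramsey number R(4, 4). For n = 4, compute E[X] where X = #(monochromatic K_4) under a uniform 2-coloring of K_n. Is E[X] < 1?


E[X] = C(4, 4) · 2^{1 − 6} = 1 · 2^{−5} = 1/32.
As a reduced fraction: E[X] = 1/32 ≈ 0.0312.
Is E[X] < 1? YES.
Since E[X] < 1, there exists a 2-coloring of K_{4} with no monochromatic K_4; hence R(4, 4) > 4.

E[X] = 1/32 ≈ 0.0312; E[X] < 1, so R(4, 4) > 4.


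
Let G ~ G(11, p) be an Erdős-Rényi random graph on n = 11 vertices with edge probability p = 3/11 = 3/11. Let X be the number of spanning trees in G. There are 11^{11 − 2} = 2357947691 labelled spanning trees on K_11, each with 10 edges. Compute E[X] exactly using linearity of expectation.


K_11 has 11^{11 − 2} = 2357947691 labelled spanning trees.
For each such spanning tree H, let X_H = 1 if all 10 edges of H are present in G. Then P[X_H = 1] = p^{10} = (3/11)^{10} = 59049/25937424601.
By linearity: E[X] = Σ_H E[X_H] = 2357947691 · p^{10} = 2357947691 · 59049/25937424601 = 59049/11.
Numerically: E[X] ≈ 5368.09.

E[X] = 2357947691 · (3/11)^{10} = 59049/11 ≈ 5368.09.


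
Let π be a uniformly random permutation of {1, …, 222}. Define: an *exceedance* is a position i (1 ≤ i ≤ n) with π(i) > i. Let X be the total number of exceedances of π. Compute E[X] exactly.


Write X = Σ_{i=1}^{222} X_i, where X_i = 1_{π(i) > i}.
For each fixed i, π(i) is uniform over {1, …, 222} (marginal of a uniform permutation), so P[π(i) > i] = (n − i)/n. Summing: Σ_{i=1}^{222} (n − i)/n = (0 + 1 + … + 221)/222 = 222(222 − 1)/(2·222) = (222 − 1)/2.
Hence E[X] = Σ_{i=1}^{222} (222 − i)/222 = 221/2 ≈ 110.5000.

E[X] = 221/2 = 110.5000.


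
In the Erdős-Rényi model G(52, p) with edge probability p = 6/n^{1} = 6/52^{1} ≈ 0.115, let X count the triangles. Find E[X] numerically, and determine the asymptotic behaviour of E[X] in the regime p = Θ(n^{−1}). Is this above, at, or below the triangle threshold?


Number of potential triangles: C(52, 3) = 22100.
Each occurs with probability p³ ≈ (0.115)³ ≈ 1.53619e-03.
By linearity: E[X] = C(52, 3)·p³ ≈ 22100 · 1.53619e-03 ≈ 33.950.
Here α = 1, so p = 6/n is exactly at the triangle threshold p ~ 1/n. Asymptotically E[X] → c³/6 = 6³/6 = 36 ≈ 36.000, a bounded constant. In this regime the triangle count is asymptotically Poisson(c³/6).

E[X] ≈ 33.950; in regime p = Θ(1/n^{1}) E[X] stays bounded (at the triangle threshold p ~ 1/n).


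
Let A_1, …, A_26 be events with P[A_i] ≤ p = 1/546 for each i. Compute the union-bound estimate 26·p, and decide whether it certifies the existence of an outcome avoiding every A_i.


Union bound: P[∪_{i=1}^{26} A_i] ≤ Σ_i P[A_i] ≤ 26·p = 26·(1/546) = 1/21.
Numerically: 1/21 ≈ 0.04762.
Is 1/21 < 1? YES.
Since P[∪ A_i] ≤ 1/21 < 1, the complement has P[∩ A_i^c] ≥ 1 − 1/21 = 20/21 > 0, so some outcome avoids every A_i.

26·p = 1/21 ≈ 0.04762; existence CERTIFIED by the union bound.


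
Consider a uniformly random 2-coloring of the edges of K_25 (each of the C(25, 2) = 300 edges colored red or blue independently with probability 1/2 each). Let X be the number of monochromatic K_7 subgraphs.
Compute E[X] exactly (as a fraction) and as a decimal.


Let X = Σ_S X_S over the C(25, 7) = 480700 subsets S of size 7, where X_S = 1 if the K_7 on S is monochromatic.
For a fixed S, the K_7 on S has C(7, 2) = 21 edges. P[all 21 edges red] = (1/2)^21, and likewise for blue, so P[monochromatic] = 2·(1/2)^21 = 2^{1 − 21} = 1/1048576.
By linearity: E[X] = C(25, 7) · 2^{1 − 21} = 480700 · 1/1048576 = 120175/262144.
Numerically: E[X] ≈ 0.458.

E[X] = C(25,7)·2^(1−C(7,2)) = 120175/262144 ≈ 0.458.


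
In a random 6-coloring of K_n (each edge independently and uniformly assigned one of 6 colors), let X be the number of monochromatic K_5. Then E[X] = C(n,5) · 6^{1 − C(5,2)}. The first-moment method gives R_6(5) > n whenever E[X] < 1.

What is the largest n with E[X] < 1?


We need C(n, 5) · 6^{1 − 10} < 1, i.e. C(n, 5) < 6^{10 − 1} = 10077696.
Check values of n near the boundary:
  n = 62: C(62, 5) = 6471002; 6471002 < 10077696? YES
  n = 63: C(63, 5) = 7028847; 7028847 < 10077696? YES
  n = 64: C(64, 5) = 7624512; 7624512 < 10077696? YES
  n = 65: C(65, 5) = 8259888; 8259888 < 10077696? YES
  n = 66: C(66, 5) = 8936928; 8936928 < 10077696? YES
  n = 67: C(67, 5) = 9657648; 9657648 < 10077696? YES
  n = 68: C(68, 5) = 10424128; 10424128 < 10077696? NO
  n = 69: C(69, 5) = 11238513; 11238513 < 10077696? NO
  n = 70: C(70, 5) = 12103014; 12103014 < 10077696? NO
The largest n with C(n, 5) < 10077696 is n = 67 (where E[X] = 67067/69984 ≈ 0.9583). Hence R_6(5) > 67, i.e. R_6(5) ≥ 68.

Largest n = 67; hence R_6(5) > 67.


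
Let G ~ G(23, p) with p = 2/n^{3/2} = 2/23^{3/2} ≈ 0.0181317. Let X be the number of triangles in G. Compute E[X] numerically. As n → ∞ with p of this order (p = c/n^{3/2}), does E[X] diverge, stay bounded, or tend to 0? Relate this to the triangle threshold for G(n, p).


Number of potential triangles: C(23, 3) = 1771.
Each occurs with probability p³ ≈ (0.0181317)³ ≈ 5.96093965e-06.
By linearity: E[X] = C(23, 3)·p³ ≈ 1771 · 5.96093965e-06 ≈ 0.010557.
Since α = 3/2 > 1, p = c/n^{3/2} = o(1/n) is below the triangle threshold p ~ 1/n. Asymptotically E[X] ~ (c³/6)·n^{3(1−α)} = (2³/6)·n^{-1.5} → 0, so by Markov's inequality G has no triangles w.h.p.

E[X] ≈ 0.010557; in regime p = Θ(1/n^{3/2}) E[X] tends to 0 (below the triangle threshold p ~ 1/n).


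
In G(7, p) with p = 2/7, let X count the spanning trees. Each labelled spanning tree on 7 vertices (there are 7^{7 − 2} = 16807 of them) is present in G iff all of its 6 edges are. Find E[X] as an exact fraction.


K_7 has 7^{7 − 2} = 16807 labelled spanning trees.
For each such spanning tree H, let X_H = 1 if all 6 edges of H are present in G. Then P[X_H = 1] = p^{6} = (2/7)^{6} = 64/117649.
By linearity of expectation: E[X] = Σ_H E[X_H] = 16807 · p^{6} = 16807 · 64/117649 = 64/7.
Numerically: E[X] ≈ 9.143.

E[X] = 16807 · (2/7)^{6} = 64/7 ≈ 9.143.


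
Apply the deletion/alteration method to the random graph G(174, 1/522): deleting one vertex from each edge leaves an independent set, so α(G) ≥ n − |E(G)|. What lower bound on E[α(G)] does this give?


E[|E(G)|] = C(174, 2)·p = 15051 · (1/522) = 173/6.
E[α(G)] ≥ n − E[|E(G)|] = 174 − 173/6 = 871/6.
Numerically: ≈ 145.167.
(This is only a lower bound; the true E[α(G)] may be larger.)

E[α(G)] ≥ 871/6 ≈ 145.167.


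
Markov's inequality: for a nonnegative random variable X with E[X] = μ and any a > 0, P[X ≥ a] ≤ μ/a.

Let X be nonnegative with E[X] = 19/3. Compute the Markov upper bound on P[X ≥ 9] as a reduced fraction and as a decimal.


μ = E[X] = 19/3, a = 9.
Markov: P[X ≥ 9] ≤ μ/a = (19/3)/9 = 19/27.
Numerically: ≈ 0.7037.
(Since a = 9 > μ = 6.3333, the bound 19/27 is < 1 and informative.)

P[X ≥ 9] ≤ 19/27 ≈ 0.7037.


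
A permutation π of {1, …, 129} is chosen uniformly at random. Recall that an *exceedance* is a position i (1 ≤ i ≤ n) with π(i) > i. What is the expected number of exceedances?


Write X = Σ_{i=1}^{129} X_i, where X_i = 1_{π(i) > i}.
For each fixed i, π(i) is uniform over {1, …, 129} (marginal of a uniform permutation), so P[π(i) > i] = (n − i)/n. Summing: Σ_{i=1}^{129} (n − i)/n = (0 + 1 + … + 128)/129 = 129(129 − 1)/(2·129) = (129 − 1)/2.
Hence E[X] = Σ_{i=1}^{129} (129 − i)/129 = 64 ≈ 64.00000.

E[X] = 64 = 64.00000.


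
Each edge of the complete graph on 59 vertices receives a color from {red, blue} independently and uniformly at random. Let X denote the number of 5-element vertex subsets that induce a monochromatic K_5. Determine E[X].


Let X = Σ_S X_S over the C(59, 5) = 5006386 subsets S of size 5, where X_S = 1 if the K_5 on S is monochromatic.
For a fixed S, the K_5 on S has C(5, 2) = 10 edges. P[all 10 edges red] = (1/2)^10, and likewise for blue, so P[monochromatic] = 2·(1/2)^10 = 2^{1 − 10} = 1/512.
Summing: E[X] = C(59, 5) · 2^{1 − 10} = 5006386 · 1/512 = 2503193/256.
Numerically: E[X] ≈ 9778.098.

E[X] = C(59,5)·2^(1−C(5,2)) = 2503193/256 ≈ 9778.098.


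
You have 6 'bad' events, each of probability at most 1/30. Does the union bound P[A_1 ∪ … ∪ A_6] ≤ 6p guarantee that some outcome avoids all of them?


Union bound: P[∪_{i=1}^{6} A_i] ≤ Σ_i P[A_i] ≤ 6·p = 6·(1/30) = 1/5.
Numerically: 1/5 ≈ 0.2000.
Is 1/5 < 1? YES.
Since P[∪ A_i] ≤ 1/5 < 1, the complement has P[∩ A_i^c] ≥ 1 − 1/5 = 4/5 > 0, so some outcome avoids every A_i.

6·p = 1/5 ≈ 0.2000; existence CERTIFIED by the union bound.


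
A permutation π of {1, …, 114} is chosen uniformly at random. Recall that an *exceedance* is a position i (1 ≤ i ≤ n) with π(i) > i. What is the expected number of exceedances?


Write X = Σ_{i=1}^{114} X_i, where X_i = 1_{π(i) > i}.
For each fixed i, π(i) is uniform over {1, …, 114} (marginal of a uniform permutation), so P[π(i) > i] = (n − i)/n. Summing: Σ_{i=1}^{114} (n − i)/n = (0 + 1 + … + 113)/114 = 114(114 − 1)/(2·114) = (114 − 1)/2.
Hence E[X] = Σ_{i=1}^{114} (114 − i)/114 = 113/2 ≈ 56.50000.

E[X] = 113/2 = 56.50000.


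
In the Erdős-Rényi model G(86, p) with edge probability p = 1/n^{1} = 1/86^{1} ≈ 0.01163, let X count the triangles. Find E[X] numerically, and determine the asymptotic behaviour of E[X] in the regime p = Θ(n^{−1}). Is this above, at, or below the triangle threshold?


Number of potential triangles: C(86, 3) = 102340.
Each occurs with probability p³ ≈ (0.01163)³ ≈ 1.572189e-06.
By linearity: E[X] = C(86, 3)·p³ ≈ 102340 · 1.572189e-06 ≈ 0.1609.
Here α = 1, so p = 1/n is exactly at the triangle threshold p ~ 1/n. Asymptotically E[X] → c³/6 = 1³/6 = 1/6 ≈ 0.1667, a bounded constant. In this regime the triangle count is asymptotically Poisson(c³/6).

E[X] ≈ 0.1609; in regime p = Θ(1/n^{1}) E[X] stays bounded (at the triangle threshold p ~ 1/n).


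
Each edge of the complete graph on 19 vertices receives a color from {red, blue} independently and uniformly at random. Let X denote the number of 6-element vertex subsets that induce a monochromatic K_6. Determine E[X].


Let X = Σ_S X_S over the C(19, 6) = 27132 subsets S of size 6, where X_S = 1 if the K_6 on S is monochromatic.
For a fixed S, the K_6 on S has C(6, 2) = 15 edges. P[all 15 edges red] = (1/2)^15, and likewise for blue, so P[monochromatic] = 2·(1/2)^15 = 2^{1 − 15} = 1/16384.
By linearity of expectation: E[X] = C(19, 6) · 2^{1 − 15} = 27132 · 1/16384 = 6783/4096.
Numerically: E[X] ≈ 1.65601.

E[X] = C(19,6)·2^(1−C(6,2)) = 6783/4096 ≈ 1.65601.


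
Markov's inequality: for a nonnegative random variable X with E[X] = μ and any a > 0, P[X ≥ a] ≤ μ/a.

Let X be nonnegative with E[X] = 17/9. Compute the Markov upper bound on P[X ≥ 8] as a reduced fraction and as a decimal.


μ = E[X] = 17/9, a = 8.
Markov: P[X ≥ 8] ≤ μ/a = (17/9)/8 = 17/72.
Numerically: ≈ 0.2361.
(Since a = 8 > μ = 1.8889, the bound 17/72 is < 1 and informative.)

P[X ≥ 8] ≤ 17/72 ≈ 0.2361.


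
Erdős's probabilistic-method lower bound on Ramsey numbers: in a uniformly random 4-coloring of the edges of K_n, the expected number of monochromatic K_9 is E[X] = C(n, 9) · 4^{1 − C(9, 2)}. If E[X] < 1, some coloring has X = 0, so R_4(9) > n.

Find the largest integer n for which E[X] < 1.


We need C(n, 9) · 4^{1 − 36} < 1, i.e. C(n, 9) < 4^{36 − 1} = 1180591620717411303424.
Check values of n near the boundary:
  n = 909: C(909, 9) = 1122169012923711463931; 1122169012923711463931 < 1180591620717411303424? YES
  n = 910: C(910, 9) = 1133378248346922788210; 1133378248346922788210 < 1180591620717411303424? YES
  n = 911: C(911, 9) = 1144686900492291197405; 1144686900492291197405 < 1180591620717411303424? YES
  n = 912: C(912, 9) = 1156095740032081475120; 1156095740032081475120 < 1180591620717411303424? YES
  n = 913: C(913, 9) = 1167605542753639808390; 1167605542753639808390 < 1180591620717411303424? YES
  n = 914: C(914, 9) = 1179217089587653905932; 1179217089587653905932 < 1180591620717411303424? YES
  n = 915: C(915, 9) = 1190931166636537885130; 1190931166636537885130 < 1180591620717411303424? NO
The largest n with C(n, 9) < 1180591620717411303424 is n = 914 (where E[X] = 294804272396913476483/295147905179352825856 ≈ 0.998836). Hence R_4(9) > 914, i.e. R_4(9) ≥ 915.

Largest n = 914; hence R_4(9) > 914.


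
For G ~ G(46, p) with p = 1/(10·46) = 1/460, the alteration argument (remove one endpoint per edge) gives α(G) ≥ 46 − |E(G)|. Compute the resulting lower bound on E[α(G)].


E[|E(G)|] = C(46, 2)·p = 1035 · (1/460) = 9/4.
E[α(G)] ≥ n − E[|E(G)|] = 46 − 9/4 = 175/4.
Numerically: ≈ 43.7500.
(This is only a lower bound; the true E[α(G)] may be larger.)

E[α(G)] ≥ 175/4 ≈ 43.7500.


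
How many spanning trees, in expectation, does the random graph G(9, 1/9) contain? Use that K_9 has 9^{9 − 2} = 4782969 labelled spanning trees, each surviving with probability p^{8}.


K_9 has 9^{9 − 2} = 4782969 labelled spanning trees.
For each such spanning tree H, let X_H = 1 if all 8 edges of H are present in G. Then P[X_H = 1] = p^{8} = (1/9)^{8} = 1/43046721.
By linearity of expectation: E[X] = Σ_H E[X_H] = 4782969 · p^{8} = 4782969 · 1/43046721 = 1/9.
Numerically: E[X] ≈ 0.1111.

E[X] = 4782969 · (1/9)^{8} = 1/9 ≈ 0.1111.


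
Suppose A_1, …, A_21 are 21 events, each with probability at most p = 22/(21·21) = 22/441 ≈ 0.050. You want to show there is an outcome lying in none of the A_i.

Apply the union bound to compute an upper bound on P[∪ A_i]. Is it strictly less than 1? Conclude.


Union bound: P[∪_{i=1}^{21} A_i] ≤ Σ_i P[A_i] ≤ 21·p = 21·(22/441) = 22/21.
Numerically: 22/21 ≈ 1.048.
Is 22/21 < 1? NO.
Since the bound 22/21 is ≥ 1, the union bound is uninformative here; it does NOT by itself certify existence.

21·p = 22/21 ≈ 1.048; existence NOT certified by the union bound.


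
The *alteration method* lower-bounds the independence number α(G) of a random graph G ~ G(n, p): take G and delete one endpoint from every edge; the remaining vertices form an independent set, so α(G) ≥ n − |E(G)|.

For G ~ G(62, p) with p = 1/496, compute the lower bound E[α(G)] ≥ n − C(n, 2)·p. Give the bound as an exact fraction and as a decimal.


E[|E(G)|] = C(62, 2)·p = 1891 · (1/496) = 61/16.
E[α(G)] ≥ n − E[|E(G)|] = 62 − 61/16 = 931/16.
Numerically: ≈ 58.187500.
(This is only a lower bound; the true E[α(G)] may be larger.)

E[α(G)] ≥ 931/16 ≈ 58.187500.


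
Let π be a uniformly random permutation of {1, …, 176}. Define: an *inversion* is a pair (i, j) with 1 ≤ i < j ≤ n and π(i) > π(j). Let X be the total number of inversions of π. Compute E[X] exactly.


Write X = Σ X_I over the C(176, 2) = 15400 pairs i < j, with X_I the indicator of one inversion.
There are 15400 indicators.
For each fixed pair i < j, the values π(i) and π(j) are two distinct elements of {1, …, 176} in uniformly random order; by symmetry P[π(i) > π(j)] = 1/2.
By linearity: E[X] = 15400 · (1/2) = C(176, 2) · (1/2) = 15400/2 = 7700 ≈ 7700.000.

E[X] = 7700 = 7700.000.


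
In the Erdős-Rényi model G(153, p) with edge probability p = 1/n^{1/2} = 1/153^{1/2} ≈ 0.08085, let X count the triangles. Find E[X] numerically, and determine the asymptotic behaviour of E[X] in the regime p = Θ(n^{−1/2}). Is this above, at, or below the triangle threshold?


Number of potential triangles: C(153, 3) = 585276.
Each occurs with probability p³ ≈ (0.08085)³ ≈ 5.284001e-04.
By linearity: E[X] = C(153, 3)·p³ ≈ 585276 · 5.284001e-04 ≈ 309.2599.
Since α = 1/2 < 1, p = c/n^{1/2} ≫ 1/n is above the triangle threshold p ~ 1/n. Asymptotically E[X] ~ (c³/6)·n^{3(1−α)} = (1³/6)·n^{1.5} → ∞; triangles are abundant w.h.p.

E[X] ≈ 309.2599; in regime p = Θ(1/n^{1/2}) E[X] diverges (above the triangle threshold p ~ 1/n).


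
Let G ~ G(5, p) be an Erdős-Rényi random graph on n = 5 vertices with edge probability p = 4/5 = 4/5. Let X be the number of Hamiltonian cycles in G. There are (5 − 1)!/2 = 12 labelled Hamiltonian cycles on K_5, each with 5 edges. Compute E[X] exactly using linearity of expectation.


K_5 has (5 − 1)!/2 = 12 labelled Hamiltonian cycles.
For each such Hamiltonian cycle H, let X_H = 1 if all 5 edges of H are present in G. Then P[X_H = 1] = p^{5} = (4/5)^{5} = 1024/3125.
By linearity of expectation: E[X] = Σ_H E[X_H] = 12 · p^{5} = 12 · 1024/3125 = 12288/3125.
Numerically: E[X] ≈ 3.932.

E[X] = 12 · (4/5)^{5} = 12288/3125 ≈ 3.932.


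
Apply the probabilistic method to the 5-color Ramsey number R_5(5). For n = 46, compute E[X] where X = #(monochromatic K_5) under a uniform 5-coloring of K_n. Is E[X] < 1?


E[X] = C(46, 5) · 5^{1 − 10} = 1370754 · 5^{−9} = 1370754/1953125.
As a reduced fraction: E[X] = 1370754/1953125 ≈ 0.7018260.
Is E[X] < 1? YES.
Since E[X] < 1, there exists a 5-coloring of K_{46} with no monochromatic K_5; hence R_5(5) > 46.

E[X] = 1370754/1953125 ≈ 0.7018260; E[X] < 1, so R_5(5) > 46.


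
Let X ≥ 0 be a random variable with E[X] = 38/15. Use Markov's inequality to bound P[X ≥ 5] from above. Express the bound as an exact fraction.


μ = E[X] = 38/15, a = 5.
Markov: P[X ≥ 5] ≤ μ/a = (38/15)/5 = 38/75.
Numerically: ≈ 0.507.
(Since a = 5 > μ = 2.533, the bound 38/75 is < 1 and informative.)

P[X ≥ 5] ≤ 38/75 ≈ 0.507.


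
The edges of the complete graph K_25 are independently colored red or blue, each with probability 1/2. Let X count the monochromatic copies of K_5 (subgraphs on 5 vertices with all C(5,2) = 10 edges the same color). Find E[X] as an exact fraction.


Let X = Σ_S X_S over the C(25, 5) = 53130 subsets S of size 5, where X_S = 1 if the K_5 on S is monochromatic.
For a fixed S, the K_5 on S has C(5, 2) = 10 edges. P[all 10 edges red] = (1/2)^10, and likewise for blue, so P[monochromatic] = 2·(1/2)^10 = 2^{1 − 10} = 1/512.
By linearity: E[X] = C(25, 5) · 2^{1 − 10} = 53130 · 1/512 = 26565/256.
Numerically: E[X] ≈ 103.770.

E[X] = C(25,5)·2^(1−C(5,2)) = 26565/256 ≈ 103.770.


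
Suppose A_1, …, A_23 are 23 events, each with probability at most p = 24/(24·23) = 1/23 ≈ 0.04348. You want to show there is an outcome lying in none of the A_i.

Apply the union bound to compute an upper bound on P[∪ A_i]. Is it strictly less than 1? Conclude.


Union bound: P[∪_{i=1}^{23} A_i] ≤ Σ_i P[A_i] ≤ 23·p = 23·(1/23) = 1.
Numerically: 1 ≈ 1.00000.
Is 1 < 1? NO.
Since the bound 1 is ≥ 1, the union bound is uninformative here; it does NOT by itself certify existence.

23·p = 1 ≈ 1.00000; existence NOT certified by the union bound.


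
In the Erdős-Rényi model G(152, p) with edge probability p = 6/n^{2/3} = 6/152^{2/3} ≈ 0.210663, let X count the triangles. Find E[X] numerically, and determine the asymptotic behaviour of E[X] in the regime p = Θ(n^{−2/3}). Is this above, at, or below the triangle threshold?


Number of potential triangles: C(152, 3) = 573800.
Each occurs with probability p³ ≈ (0.210663)³ ≈ 9.34903047e-03.
By linearity: E[X] = C(152, 3)·p³ ≈ 573800 · 9.34903047e-03 ≈ 5364.473684.
Since α = 2/3 < 1, p = c/n^{2/3} ≫ 1/n is above the triangle threshold p ~ 1/n. Asymptotically E[X] ~ (c³/6)·n^{3(1−α)} = (6³/6)·n^{1} → ∞; triangles are abundant w.h.p.

E[X] ≈ 5364.473684; in regime p = Θ(1/n^{2/3}) E[X] diverges (above the triangle threshold p ~ 1/n).


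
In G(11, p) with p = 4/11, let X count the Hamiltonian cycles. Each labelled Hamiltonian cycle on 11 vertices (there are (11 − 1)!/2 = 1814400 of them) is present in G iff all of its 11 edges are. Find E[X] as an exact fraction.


K_11 has (11 − 1)!/2 = 1814400 labelled Hamiltonian cycles.
For each such Hamiltonian cycle H, let X_H = 1 if all 11 edges of H are present in G. Then P[X_H = 1] = p^{11} = (4/11)^{11} = 4194304/285311670611.
Summing the indicators: E[X] = Σ_H E[X_H] = 1814400 · p^{11} = 1814400 · 4194304/285311670611 = 7610145177600/285311670611.
Numerically: E[X] ≈ 26.6731.

E[X] = 1814400 · (4/11)^{11} = 7610145177600/285311670611 ≈ 26.6731.


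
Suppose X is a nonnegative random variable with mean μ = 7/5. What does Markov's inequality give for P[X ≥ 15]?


μ = E[X] = 7/5, a = 15.
Markov: P[X ≥ 15] ≤ μ/a = (7/5)/15 = 7/75.
Numerically: ≈ 0.093.
(Since a = 15 > μ = 1.400, the bound 7/75 is < 1 and informative.)

P[X ≥ 15] ≤ 7/75 ≈ 0.093.


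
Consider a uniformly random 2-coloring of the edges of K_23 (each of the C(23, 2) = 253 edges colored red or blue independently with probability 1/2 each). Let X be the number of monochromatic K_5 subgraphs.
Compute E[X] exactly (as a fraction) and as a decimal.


Let X = Σ_S X_S over the C(23, 5) = 33649 subsets S of size 5, where X_S = 1 if the K_5 on S is monochromatic.
For a fixed S, the K_5 on S has C(5, 2) = 10 edges. P[all 10 edges red] = (1/2)^10, and likewise for blue, so P[monochromatic] = 2·(1/2)^10 = 2^{1 − 10} = 1/512.
By linearity of expectation: E[X] = C(23, 5) · 2^{1 − 10} = 33649 · 1/512 = 33649/512.
Numerically: E[X] ≈ 65.72070.

E[X] = C(23,5)·2^(1−C(5,2)) = 33649/512 ≈ 65.72070.


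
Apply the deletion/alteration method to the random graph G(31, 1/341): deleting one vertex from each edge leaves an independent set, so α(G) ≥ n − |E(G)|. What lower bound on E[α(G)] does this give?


E[|E(G)|] = C(31, 2)·p = 465 · (1/341) = 15/11.
E[α(G)] ≥ n − E[|E(G)|] = 31 − 15/11 = 326/11.
Numerically: ≈ 29.63636.
(This is only a lower bound; the true E[α(G)] may be larger.)

E[α(G)] ≥ 326/11 ≈ 29.63636.


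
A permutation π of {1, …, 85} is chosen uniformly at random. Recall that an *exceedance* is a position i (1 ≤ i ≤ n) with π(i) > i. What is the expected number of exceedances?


Write X = Σ_{i=1}^{85} X_i, where X_i = 1_{π(i) > i}.
For each fixed i, π(i) is uniform over {1, …, 85} (marginal of a uniform permutation), so P[π(i) > i] = (n − i)/n. Summing: Σ_{i=1}^{85} (n − i)/n = (0 + 1 + … + 84)/85 = 85(85 − 1)/(2·85) = (85 − 1)/2.
Hence E[X] = Σ_{i=1}^{85} (85 − i)/85 = 42 ≈ 42.00000.

E[X] = 42 = 42.00000.


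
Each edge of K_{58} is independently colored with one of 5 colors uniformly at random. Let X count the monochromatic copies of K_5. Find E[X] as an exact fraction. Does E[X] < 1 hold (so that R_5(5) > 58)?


E[X] = C(58, 5) · 5^{1 − 10} = 4582116 · 5^{−9} = 4582116/1953125.
As a reduced fraction: E[X] = 4582116/1953125 ≈ 2.3460434.
Is E[X] < 1? NO.
Since E[X] ≥ 1, the first-moment bound is inconclusive at n = 58; it does NOT by itself certify R_5(5) > 58.

E[X] = 4582116/1953125 ≈ 2.3460434; E[X] ≥ 1; first-moment method inconclusive here.


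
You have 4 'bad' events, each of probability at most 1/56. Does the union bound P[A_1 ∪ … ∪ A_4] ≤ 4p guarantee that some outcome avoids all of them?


Union bound: P[∪_{i=1}^{4} A_i] ≤ Σ_i P[A_i] ≤ 4·p = 4·(1/56) = 1/14.
Numerically: 1/14 ≈ 0.071429.
Is 1/14 < 1? YES.
Since P[∪ A_i] ≤ 1/14 < 1, the complement has P[∩ A_i^c] ≥ 1 − 1/14 = 13/14 > 0, so some outcome avoids every A_i.

4·p = 1/14 ≈ 0.071429; existence CERTIFIED by the union bound.


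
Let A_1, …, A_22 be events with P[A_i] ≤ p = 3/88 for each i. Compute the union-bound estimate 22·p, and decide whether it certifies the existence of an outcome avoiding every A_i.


Union bound: P[∪_{i=1}^{22} A_i] ≤ Σ_i P[A_i] ≤ 22·p = 22·(3/88) = 3/4.
Numerically: 3/4 ≈ 0.750.
Is 3/4 < 1? YES.
Since P[∪ A_i] ≤ 3/4 < 1, the complement has P[∩ A_i^c] ≥ 1 − 3/4 = 1/4 > 0, so some outcome avoids every A_i.

22·p = 3/4 ≈ 0.750; existence CERTIFIED by the union bound.


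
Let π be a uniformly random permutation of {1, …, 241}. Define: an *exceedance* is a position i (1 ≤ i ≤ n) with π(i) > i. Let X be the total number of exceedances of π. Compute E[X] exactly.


Write X = Σ_{i=1}^{241} X_i, where X_i = 1_{π(i) > i}.
For each fixed i, π(i) is uniform over {1, …, 241} (marginal of a uniform permutation), so P[π(i) > i] = (n − i)/n. Summing: Σ_{i=1}^{241} (n − i)/n = (0 + 1 + … + 240)/241 = 241(241 − 1)/(2·241) = (241 − 1)/2.
Hence E[X] = Σ_{i=1}^{241} (241 − i)/241 = 120 ≈ 120.0000.

E[X] = 120 = 120.0000.


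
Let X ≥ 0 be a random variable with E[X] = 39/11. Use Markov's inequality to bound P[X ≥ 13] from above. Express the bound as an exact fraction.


μ = E[X] = 39/11, a = 13.
Markov: P[X ≥ 13] ≤ μ/a = (39/11)/13 = 3/11.
Numerically: ≈ 0.272727.
(Since a = 13 > μ = 3.545455, the bound 3/11 is < 1 and informative.)

P[X ≥ 13] ≤ 3/11 ≈ 0.272727.


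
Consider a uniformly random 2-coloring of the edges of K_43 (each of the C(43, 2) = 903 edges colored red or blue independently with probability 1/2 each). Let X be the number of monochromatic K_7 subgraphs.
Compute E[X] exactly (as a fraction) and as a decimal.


Let X = Σ_S X_S over the C(43, 7) = 32224114 subsets S of size 7, where X_S = 1 if the K_7 on S is monochromatic.
For a fixed S, the K_7 on S has C(7, 2) = 21 edges. P[all 21 edges red] = (1/2)^21, and likewise for blue, so P[monochromatic] = 2·(1/2)^21 = 2^{1 − 21} = 1/1048576.
By linearity of expectation: E[X] = C(43, 7) · 2^{1 − 21} = 32224114 · 1/1048576 = 16112057/524288.
Numerically: E[X] ≈ 30.7313.

E[X] = C(43,7)·2^(1−C(7,2)) = 16112057/524288 ≈ 30.7313.


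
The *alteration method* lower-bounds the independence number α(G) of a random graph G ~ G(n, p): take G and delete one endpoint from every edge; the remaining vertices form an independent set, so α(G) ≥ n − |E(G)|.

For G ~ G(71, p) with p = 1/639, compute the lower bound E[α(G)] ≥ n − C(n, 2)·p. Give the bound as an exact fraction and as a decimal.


E[|E(G)|] = C(71, 2)·p = 2485 · (1/639) = 35/9.
E[α(G)] ≥ n − E[|E(G)|] = 71 − 35/9 = 604/9.
Numerically: ≈ 67.11111.
(This is only a lower bound; the true E[α(G)] may be larger.)

E[α(G)] ≥ 604/9 ≈ 67.11111.
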